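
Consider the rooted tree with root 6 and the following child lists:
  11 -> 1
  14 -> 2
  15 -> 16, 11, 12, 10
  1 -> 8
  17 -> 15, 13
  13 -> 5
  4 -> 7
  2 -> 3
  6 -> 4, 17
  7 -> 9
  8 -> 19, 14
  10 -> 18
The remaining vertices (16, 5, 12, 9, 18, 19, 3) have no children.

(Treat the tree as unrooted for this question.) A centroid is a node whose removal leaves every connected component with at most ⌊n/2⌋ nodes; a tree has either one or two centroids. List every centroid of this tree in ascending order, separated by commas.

15

Removing 15 splits the tree into components of sizes 7, 7, 2, 1, 1; the largest is 7 ≤ ⌊19/2⌋ = 9.
No neighbour of 15 does as well, so 15 is the unique centroid.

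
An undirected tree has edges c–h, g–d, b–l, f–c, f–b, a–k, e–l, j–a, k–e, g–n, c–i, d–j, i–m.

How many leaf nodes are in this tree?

Degree-1 nodes: h, m, n — 3 of them.

3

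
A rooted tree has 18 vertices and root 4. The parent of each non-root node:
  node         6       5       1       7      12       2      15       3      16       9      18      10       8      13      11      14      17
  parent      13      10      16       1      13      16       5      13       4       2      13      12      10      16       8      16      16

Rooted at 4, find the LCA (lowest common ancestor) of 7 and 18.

16

7's ancestor chain is 7, 1, 16, 4 and 18's is 18, 13, 16, 4; they first meet at 16.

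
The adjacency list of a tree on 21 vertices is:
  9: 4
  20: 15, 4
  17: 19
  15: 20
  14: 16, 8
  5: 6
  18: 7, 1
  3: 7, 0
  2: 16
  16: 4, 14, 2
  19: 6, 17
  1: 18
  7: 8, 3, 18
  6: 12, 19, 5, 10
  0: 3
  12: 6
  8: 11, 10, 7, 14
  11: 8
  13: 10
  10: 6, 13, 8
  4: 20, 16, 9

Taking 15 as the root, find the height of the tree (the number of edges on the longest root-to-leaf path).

9

The longest root-to-leaf path is 15–20–4–16–14–8–10–6–19–17 (9 edges).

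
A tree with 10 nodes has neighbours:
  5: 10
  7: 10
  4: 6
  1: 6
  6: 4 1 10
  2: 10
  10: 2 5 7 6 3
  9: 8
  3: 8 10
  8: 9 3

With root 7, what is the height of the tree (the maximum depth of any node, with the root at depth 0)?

The longest root-to-leaf path is 7 → 10 → 3 → 8 → 9 (4 edges).

4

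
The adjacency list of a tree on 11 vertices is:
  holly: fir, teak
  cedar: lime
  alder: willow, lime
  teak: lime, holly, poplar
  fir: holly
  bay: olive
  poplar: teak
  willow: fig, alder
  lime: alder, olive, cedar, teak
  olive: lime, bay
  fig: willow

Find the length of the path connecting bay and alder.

3

The path is bay - olive - lime - alder, which has 3 edges.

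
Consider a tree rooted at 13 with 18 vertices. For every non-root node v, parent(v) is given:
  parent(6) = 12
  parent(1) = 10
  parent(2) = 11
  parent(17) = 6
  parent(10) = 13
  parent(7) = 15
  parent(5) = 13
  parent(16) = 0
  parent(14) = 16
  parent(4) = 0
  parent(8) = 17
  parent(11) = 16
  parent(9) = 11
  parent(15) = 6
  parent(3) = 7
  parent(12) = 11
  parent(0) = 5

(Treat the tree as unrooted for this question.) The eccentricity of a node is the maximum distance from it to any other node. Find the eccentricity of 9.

The node farthest from 9 is 1, via 9-11-16-0-5-13-10-1 — 7 edges.

7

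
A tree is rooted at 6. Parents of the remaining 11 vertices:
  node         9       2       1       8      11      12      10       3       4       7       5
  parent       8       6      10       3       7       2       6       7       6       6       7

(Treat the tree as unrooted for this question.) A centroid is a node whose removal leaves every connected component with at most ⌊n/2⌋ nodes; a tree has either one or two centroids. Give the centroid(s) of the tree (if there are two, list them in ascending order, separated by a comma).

Removing 6 splits the tree into components of sizes 6, 2, 2, 1; the largest is 6 ≤ ⌊12/2⌋ = 6.
Its neighbour 7 also leaves a largest component of size 6, so both are centroids.

6, 7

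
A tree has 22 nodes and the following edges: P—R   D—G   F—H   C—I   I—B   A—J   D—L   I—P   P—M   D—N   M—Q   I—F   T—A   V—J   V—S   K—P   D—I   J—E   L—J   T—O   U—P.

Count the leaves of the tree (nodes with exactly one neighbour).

The leaves are B, C, E, G, H, K, N, O, Q, R, S, U.
That is 12 leaves.

12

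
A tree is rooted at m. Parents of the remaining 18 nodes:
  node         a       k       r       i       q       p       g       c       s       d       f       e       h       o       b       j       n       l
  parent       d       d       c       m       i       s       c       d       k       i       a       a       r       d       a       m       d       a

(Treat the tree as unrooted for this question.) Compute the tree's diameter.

6

BFS from p reaches h last, at distance 6; BFS from h confirms no node is farther.
Path: p - s - k - d - c - r - h.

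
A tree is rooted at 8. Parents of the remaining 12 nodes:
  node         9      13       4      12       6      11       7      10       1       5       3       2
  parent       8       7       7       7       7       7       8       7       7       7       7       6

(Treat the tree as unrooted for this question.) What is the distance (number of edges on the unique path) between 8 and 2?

3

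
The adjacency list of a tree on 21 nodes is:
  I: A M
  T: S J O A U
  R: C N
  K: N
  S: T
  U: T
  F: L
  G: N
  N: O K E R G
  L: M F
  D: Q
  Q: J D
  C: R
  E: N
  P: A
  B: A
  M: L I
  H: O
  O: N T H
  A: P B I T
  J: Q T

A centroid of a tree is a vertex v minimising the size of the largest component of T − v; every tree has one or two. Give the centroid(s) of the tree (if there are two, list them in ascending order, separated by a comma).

If T is removed the pieces have sizes 8, 7, 3, 1, 1, all ≤ ⌊21/2⌋ = 10.
No neighbour of T does as well, so T is the unique centroid.

T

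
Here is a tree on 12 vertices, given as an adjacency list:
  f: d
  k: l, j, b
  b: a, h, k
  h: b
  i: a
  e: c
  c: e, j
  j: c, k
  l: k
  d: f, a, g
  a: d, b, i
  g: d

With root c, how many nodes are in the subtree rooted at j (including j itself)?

j's subtree: {j, k, b, l, a, h, d, i, f, g}, size 10.

10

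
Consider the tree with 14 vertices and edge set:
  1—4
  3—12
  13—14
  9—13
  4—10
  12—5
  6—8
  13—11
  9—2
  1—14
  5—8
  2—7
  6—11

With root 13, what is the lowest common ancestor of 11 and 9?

13

Ancestors of 11 (toward the root): 11, 13.
Ancestors of 9: 9, 13.
The deepest node appearing in both lists is 13.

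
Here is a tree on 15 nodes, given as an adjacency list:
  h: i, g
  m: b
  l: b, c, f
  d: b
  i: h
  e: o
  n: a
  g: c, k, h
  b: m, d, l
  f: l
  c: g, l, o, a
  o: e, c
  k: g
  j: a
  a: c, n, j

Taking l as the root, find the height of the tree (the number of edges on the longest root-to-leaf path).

4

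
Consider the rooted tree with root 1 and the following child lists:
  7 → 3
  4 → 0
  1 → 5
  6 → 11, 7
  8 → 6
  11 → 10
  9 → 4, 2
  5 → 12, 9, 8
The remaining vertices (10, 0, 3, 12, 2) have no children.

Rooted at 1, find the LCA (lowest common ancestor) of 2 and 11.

Ancestors of 2 (toward the root): 2, 9, 5, 1.
Ancestors of 11: 11, 6, 8, 5, 1.
The deepest node appearing in both lists is 5.

5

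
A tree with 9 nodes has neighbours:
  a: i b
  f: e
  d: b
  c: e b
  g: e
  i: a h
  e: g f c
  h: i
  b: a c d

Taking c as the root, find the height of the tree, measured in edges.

4

A deepest node is h, reached by c–b–a–i–h.
That path has 4 edges, so the height is 4.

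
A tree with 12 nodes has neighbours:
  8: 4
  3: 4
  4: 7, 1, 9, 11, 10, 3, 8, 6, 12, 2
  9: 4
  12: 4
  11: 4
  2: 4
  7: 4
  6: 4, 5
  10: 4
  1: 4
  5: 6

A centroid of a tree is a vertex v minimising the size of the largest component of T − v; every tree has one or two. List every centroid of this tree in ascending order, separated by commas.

Delete 4: the remaining components have sizes 2, 1, 1, 1, 1, 1, 1, 1, 1, 1. Max 2 ≤ 6, so 4 is a centroid.
No neighbour of 4 does as well, so 4 is the unique centroid.

4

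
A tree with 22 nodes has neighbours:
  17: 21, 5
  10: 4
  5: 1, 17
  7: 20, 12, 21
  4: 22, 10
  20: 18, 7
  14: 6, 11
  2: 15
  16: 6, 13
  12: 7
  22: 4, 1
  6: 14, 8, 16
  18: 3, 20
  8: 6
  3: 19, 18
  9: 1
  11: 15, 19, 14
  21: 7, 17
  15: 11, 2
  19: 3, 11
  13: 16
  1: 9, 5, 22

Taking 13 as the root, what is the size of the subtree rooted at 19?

14

19's subtree: {19, 3, 18, 20, 7, 21, 12, 17, 5, 1, 9, 22, 4, 10}, size 14.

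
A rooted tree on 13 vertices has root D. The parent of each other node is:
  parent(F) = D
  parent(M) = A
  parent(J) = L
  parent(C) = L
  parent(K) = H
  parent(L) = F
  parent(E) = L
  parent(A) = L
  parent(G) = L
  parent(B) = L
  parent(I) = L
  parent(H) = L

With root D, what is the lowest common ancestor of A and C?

L

Ancestors of A (toward the root): A, L, F, D.
Ancestors of C: C, L, F, D.
The deepest node appearing in both lists is L.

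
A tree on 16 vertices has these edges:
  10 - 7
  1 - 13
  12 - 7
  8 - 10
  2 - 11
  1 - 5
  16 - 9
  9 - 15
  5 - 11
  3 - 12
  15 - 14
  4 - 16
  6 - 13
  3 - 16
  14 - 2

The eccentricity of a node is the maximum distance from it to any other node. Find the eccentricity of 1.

12

Distances from 1 peak at 12, attained at 8.
1 – 5 – 11 – 2 – 14 – 15 – 9 – 16 – 3 – 12 – 7 – 10 – 8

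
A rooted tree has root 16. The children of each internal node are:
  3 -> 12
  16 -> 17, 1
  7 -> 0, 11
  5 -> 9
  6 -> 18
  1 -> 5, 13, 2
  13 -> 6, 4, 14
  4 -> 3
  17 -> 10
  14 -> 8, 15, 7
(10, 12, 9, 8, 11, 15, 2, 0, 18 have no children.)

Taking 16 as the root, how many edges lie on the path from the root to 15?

4

Path from 16 to 15: 16 – 1 – 13 – 14 – 15, which has 4 edges.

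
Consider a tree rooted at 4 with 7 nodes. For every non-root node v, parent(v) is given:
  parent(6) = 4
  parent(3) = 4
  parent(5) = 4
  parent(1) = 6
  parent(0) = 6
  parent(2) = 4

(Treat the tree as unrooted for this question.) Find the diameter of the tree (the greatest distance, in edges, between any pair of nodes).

A longest path is 5 - 4 - 6 - 1, with 3 edges.

3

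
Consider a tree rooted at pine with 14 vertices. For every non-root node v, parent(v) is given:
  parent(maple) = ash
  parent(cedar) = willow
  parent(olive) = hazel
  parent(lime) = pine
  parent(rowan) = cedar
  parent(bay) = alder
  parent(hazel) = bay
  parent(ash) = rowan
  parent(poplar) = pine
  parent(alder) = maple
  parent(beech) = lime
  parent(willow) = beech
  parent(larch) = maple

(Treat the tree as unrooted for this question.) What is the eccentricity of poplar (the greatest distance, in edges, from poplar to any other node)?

12

A farthest node from poplar is olive.
The path poplar–pine–lime–beech–willow–cedar–rowan–ash–maple–alder–bay–hazel–olive has 12 edges.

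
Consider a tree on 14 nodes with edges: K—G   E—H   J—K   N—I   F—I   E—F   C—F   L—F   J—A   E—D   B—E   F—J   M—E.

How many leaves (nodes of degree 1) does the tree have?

9

Degree-1 nodes: A, B, C, D, G, H, L, M, N — 9 of them.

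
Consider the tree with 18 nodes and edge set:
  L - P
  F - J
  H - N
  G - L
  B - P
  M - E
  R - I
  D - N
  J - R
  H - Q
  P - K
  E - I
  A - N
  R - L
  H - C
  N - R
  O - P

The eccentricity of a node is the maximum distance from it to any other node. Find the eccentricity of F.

Distances from F peak at 5, attained at O (M, B, Q, C, K also at distance 5).
F–J–R–L–P–O

5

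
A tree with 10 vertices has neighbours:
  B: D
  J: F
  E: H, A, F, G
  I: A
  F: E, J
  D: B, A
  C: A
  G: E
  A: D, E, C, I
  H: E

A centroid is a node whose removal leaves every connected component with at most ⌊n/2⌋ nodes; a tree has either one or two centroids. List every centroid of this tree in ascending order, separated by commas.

A, E

If A is removed the pieces have sizes 5, 2, 1, 1, all ≤ ⌊10/2⌋ = 5.
E is adjacent to A and is also a centroid (the largest component after removing it is likewise 5).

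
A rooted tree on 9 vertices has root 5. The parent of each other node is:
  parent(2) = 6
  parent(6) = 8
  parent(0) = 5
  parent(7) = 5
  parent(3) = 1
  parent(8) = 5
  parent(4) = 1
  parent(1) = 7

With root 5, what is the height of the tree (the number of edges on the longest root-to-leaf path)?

3 sits deepest: 5 – 7 – 1 – 3 — 3 edges from the root.

3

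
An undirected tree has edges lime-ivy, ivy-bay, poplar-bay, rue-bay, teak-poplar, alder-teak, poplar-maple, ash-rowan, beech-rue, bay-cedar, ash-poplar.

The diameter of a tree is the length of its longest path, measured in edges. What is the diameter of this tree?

A longest path is lime–ivy–bay–poplar–ash–rowan, with 5 edges.

5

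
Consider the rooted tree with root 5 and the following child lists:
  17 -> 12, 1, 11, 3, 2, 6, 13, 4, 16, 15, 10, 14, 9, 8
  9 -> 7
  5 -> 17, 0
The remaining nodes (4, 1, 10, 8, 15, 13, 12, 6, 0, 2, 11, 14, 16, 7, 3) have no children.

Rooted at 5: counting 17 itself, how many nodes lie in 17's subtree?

16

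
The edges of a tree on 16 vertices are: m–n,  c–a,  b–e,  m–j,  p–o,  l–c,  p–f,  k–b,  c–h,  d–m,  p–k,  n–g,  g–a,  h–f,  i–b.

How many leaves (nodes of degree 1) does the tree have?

6

The leaves are d, e, i, j, l, o.
That is 6 leaves.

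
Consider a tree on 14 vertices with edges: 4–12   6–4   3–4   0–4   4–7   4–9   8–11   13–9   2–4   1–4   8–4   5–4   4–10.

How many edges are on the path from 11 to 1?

11 – 8 – 4 – 1: 3 edges.

3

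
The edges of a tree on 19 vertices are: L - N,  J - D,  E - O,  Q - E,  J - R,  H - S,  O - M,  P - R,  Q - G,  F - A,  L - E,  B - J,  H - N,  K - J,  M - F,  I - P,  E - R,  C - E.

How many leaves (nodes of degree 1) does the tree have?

8

Degree-1 nodes: A, B, C, D, G, I, K, S — 8 of them.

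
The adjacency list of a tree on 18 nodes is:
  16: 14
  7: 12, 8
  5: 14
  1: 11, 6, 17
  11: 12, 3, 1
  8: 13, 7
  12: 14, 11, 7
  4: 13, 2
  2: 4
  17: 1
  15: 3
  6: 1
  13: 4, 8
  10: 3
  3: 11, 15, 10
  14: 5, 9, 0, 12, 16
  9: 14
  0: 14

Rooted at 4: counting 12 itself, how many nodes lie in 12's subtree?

13

Descendants of 12 (including itself): 12, 11, 14, 1, 3, 9, 16, 5, 0, 6, 17, 15, 10. That's 13.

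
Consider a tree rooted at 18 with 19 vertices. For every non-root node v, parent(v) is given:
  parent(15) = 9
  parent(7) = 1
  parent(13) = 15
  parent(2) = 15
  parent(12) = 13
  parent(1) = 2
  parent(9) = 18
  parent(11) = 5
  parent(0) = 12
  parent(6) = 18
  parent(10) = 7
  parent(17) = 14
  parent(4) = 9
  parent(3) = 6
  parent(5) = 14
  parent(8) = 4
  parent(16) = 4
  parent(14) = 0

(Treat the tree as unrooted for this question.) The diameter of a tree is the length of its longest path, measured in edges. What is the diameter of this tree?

Starting from 3, a farthest node is 11 at distance 10.
One longest path: 3 – 6 – 18 – 9 – 15 – 13 – 12 – 0 – 14 – 5 – 11.
So the diameter is 10.

10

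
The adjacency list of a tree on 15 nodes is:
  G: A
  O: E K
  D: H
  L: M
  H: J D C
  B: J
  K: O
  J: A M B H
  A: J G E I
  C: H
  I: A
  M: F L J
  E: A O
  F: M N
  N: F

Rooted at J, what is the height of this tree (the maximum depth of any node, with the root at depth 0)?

4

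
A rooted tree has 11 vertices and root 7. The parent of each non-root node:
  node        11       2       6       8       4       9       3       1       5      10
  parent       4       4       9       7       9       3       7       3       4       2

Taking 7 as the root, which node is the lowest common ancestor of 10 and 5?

Path 10→root: 10 2 4 9 3 7; path 5→root: 5 4 9 3 7.
First common node: 4.

4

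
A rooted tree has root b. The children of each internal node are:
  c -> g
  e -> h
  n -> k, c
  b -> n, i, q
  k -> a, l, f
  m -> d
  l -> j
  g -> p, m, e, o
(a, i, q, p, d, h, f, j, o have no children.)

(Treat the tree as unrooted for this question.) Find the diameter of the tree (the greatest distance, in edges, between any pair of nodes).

A longest path is j-l-k-n-c-g-e-h, with 7 edges.

7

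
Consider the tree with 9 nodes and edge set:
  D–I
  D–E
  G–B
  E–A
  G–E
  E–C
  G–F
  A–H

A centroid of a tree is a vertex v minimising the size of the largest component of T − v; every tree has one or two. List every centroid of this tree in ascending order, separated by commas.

If E is removed the pieces have sizes 3, 2, 2, 1, all ≤ ⌊9/2⌋ = 4.
Every other node leaves some component of size > 4, so the centroid is unique.

E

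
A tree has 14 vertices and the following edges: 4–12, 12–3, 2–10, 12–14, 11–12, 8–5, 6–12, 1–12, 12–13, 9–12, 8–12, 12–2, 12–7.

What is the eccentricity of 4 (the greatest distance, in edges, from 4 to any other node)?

3

The node farthest from 4 is 10 (5 also at distance 3), via 4–12–2–10 — 3 edges.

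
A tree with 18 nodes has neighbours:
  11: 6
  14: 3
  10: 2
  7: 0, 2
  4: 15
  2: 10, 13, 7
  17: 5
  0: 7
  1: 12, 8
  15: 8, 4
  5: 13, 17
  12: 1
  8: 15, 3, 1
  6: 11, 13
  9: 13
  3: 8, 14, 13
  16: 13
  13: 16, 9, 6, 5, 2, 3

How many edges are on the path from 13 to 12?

4

13 - 3 - 8 - 1 - 12: 4 edges.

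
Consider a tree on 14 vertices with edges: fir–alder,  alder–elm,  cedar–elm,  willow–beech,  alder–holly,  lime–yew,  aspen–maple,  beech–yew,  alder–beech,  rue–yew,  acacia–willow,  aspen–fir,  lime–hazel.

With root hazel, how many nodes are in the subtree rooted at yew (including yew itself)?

12

yew's subtree: {yew, beech, rue, alder, willow, elm, holly, fir, acacia, cedar, aspen, maple}, size 12.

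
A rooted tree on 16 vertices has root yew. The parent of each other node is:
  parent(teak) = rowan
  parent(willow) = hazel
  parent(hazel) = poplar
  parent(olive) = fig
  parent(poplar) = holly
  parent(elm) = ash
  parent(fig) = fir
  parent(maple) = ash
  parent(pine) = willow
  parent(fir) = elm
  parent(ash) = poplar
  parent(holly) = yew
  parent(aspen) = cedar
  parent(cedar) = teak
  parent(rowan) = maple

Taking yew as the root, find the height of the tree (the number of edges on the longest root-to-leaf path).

8

A deepest node is aspen, reached by yew → holly → poplar → ash → maple → rowan → teak → cedar → aspen.
That path has 8 edges, so the height is 8.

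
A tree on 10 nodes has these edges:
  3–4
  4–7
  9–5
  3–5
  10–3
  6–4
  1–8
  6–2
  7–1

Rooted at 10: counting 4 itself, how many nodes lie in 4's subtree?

Descendants of 4 (including itself): 4, 6, 7, 2, 1, 8. That's 6.

6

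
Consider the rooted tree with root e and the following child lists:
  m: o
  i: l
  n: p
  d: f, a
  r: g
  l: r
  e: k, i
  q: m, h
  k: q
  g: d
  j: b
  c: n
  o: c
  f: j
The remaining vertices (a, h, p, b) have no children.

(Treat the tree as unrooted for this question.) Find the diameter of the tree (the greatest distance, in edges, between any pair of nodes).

15

BFS from b reaches p last, at distance 15; BFS from p confirms no node is farther.
Path: b – j – f – d – g – r – l – i – e – k – q – m – o – c – n – p.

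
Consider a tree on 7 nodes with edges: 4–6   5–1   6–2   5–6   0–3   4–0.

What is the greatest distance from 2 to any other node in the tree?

Distances from 2 peak at 4, attained at 3.
2 – 6 – 4 – 0 – 3

4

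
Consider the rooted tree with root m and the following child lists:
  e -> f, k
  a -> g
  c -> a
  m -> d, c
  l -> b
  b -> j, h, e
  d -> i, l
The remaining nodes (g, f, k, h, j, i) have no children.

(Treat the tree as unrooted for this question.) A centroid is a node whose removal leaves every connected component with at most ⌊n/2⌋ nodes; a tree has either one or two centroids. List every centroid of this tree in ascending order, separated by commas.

Removing l splits the tree into components of sizes 6, 6; the largest is 6 ≤ ⌊13/2⌋ = 6.
Every other node leaves some component of size > 6, so the centroid is unique.

l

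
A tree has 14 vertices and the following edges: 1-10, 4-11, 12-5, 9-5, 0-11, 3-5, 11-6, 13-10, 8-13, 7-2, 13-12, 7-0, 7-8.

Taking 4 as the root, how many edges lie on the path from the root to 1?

7

Climbing from 1 to the root: 1–10–13–8–7–0–11–4. That's 7 steps.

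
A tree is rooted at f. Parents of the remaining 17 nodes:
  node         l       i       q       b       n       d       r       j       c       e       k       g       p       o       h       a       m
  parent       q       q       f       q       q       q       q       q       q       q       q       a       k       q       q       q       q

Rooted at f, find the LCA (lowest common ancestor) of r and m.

Ancestors of r (toward the root): r, q, f.
Ancestors of m: m, q, f.
The deepest node appearing in both lists is q.

q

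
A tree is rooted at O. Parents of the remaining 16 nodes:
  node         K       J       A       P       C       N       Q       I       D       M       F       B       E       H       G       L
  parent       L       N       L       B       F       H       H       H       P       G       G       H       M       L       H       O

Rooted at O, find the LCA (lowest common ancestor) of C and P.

C's ancestor chain is C, F, G, H, L, O and P's is P, B, H, L, O; they first meet at H.

H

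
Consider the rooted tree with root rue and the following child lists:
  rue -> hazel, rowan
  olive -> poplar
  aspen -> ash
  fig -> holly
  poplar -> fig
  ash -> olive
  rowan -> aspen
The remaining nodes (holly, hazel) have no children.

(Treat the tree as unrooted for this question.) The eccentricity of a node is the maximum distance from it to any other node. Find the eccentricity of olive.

The node farthest from olive is hazel, via olive–ash–aspen–rowan–rue–hazel — 5 edges.

5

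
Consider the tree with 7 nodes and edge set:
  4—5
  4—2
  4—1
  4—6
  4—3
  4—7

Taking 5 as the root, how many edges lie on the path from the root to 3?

Climbing from 3 to the root: 3 – 4 – 5. That's 2 steps.

2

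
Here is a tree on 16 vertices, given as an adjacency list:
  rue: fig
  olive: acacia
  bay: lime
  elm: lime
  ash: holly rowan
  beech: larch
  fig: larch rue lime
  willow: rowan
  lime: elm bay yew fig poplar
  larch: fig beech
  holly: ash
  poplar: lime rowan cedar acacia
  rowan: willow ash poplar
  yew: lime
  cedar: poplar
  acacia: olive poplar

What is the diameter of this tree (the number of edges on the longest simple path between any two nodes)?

A longest path is beech-larch-fig-lime-poplar-rowan-ash-holly, with 7 edges.

7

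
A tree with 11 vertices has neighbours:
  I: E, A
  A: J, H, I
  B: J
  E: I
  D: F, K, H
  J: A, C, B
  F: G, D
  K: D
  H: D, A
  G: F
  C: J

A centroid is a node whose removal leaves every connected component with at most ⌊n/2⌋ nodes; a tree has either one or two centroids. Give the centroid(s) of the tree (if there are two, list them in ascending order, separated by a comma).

Removing A splits the tree into components of sizes 5, 3, 2; the largest is 5 ≤ ⌊11/2⌋ = 5.
Every other node leaves some component of size > 5, so the centroid is unique.

A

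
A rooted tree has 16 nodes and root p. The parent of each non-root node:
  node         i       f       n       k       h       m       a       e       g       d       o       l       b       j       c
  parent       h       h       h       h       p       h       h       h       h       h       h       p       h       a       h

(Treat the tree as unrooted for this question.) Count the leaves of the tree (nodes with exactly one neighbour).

Degree-1 nodes: b, c, d, e, f, g, i, j, k, l, m, n, o — 13 of them.

13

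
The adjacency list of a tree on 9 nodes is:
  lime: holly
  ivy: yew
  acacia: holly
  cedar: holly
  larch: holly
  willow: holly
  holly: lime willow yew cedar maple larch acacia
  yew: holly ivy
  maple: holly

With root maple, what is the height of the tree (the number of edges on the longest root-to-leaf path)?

A deepest node is ivy, reached by maple-holly-yew-ivy.
That path has 3 edges, so the height is 3.

3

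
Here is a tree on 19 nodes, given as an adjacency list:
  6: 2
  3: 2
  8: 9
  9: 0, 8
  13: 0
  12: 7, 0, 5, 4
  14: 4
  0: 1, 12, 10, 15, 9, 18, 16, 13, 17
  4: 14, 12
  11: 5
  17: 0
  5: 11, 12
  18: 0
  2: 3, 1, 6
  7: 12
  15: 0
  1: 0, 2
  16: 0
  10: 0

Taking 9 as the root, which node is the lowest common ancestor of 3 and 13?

0

3's ancestor chain is 3, 2, 1, 0, 9 and 13's is 13, 0, 9; they first meet at 0.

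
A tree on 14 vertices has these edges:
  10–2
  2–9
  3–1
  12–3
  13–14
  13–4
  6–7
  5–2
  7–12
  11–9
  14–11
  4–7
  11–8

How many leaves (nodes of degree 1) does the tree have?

5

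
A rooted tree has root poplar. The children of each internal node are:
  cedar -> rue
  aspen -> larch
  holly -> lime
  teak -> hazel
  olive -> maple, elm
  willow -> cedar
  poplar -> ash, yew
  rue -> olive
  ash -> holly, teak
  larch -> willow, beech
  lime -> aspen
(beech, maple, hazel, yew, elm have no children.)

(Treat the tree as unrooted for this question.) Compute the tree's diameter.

A longest path is maple – olive – rue – cedar – willow – larch – aspen – lime – holly – ash – teak – hazel, with 11 edges.

11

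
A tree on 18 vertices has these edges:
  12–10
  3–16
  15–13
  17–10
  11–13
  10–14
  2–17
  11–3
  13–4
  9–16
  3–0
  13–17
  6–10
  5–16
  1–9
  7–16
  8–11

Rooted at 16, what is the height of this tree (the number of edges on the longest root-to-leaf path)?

The longest root-to-leaf path is 16 → 3 → 11 → 13 → 17 → 10 → 14 (6 edges).

6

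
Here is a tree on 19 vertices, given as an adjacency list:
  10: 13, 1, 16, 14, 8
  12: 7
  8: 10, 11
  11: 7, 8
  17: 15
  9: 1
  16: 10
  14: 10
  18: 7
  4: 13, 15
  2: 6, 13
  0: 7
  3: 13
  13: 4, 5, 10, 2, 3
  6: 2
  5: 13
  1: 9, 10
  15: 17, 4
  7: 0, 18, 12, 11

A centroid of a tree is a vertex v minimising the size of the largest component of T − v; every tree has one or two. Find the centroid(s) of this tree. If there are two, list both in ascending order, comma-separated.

If 10 is removed the pieces have sizes 8, 6, 2, 1, 1, all ≤ ⌊19/2⌋ = 9.
Every other node leaves some component of size > 9, so the centroid is unique.

10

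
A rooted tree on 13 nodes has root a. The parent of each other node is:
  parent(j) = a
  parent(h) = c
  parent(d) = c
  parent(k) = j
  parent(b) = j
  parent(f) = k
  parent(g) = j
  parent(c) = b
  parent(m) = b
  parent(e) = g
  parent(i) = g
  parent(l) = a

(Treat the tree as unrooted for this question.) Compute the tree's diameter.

5

A longest path is h–c–b–j–g–e, with 5 edges.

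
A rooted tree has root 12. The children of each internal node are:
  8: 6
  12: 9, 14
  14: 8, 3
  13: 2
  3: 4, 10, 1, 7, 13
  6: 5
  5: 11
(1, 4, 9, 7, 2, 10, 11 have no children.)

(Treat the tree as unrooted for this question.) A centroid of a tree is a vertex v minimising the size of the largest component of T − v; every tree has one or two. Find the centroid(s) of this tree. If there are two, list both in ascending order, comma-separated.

3, 14

Delete 14: the remaining components have sizes 7, 4, 2. Max 7 ≤ 7, so 14 is a centroid.
3 is adjacent to 14 and is also a centroid (the largest component after removing it is likewise 7).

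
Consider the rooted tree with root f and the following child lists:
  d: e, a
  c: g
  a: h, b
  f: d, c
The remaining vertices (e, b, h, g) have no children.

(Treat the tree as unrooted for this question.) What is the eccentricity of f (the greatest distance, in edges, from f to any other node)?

A farthest node from f is h (b also at distance 3).
The path f – d – a – h has 3 edges.

3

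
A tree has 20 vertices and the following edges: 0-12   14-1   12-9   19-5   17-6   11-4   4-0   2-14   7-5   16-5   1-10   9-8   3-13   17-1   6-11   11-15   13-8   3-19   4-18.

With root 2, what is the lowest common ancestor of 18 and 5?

Ancestors of 18 (toward the root): 18, 4, 11, 6, 17, 1, 14, 2.
Ancestors of 5: 5, 19, 3, 13, 8, 9, 12, 0, 4, 11, 6, 17, 1, 14, 2.
The deepest node appearing in both lists is 4.

4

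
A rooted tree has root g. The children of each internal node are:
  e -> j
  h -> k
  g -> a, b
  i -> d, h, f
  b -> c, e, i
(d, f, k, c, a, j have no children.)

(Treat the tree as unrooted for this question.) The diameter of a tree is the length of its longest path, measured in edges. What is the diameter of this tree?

5

Starting from k, a farthest node is a at distance 5.
One longest path: k-h-i-b-g-a.
So the diameter is 5.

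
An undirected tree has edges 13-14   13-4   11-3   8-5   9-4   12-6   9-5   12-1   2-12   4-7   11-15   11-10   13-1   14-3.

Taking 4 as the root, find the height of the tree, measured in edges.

A deepest node is 10, reached by 4 → 13 → 14 → 3 → 11 → 10.
That path has 5 edges, so the height is 5.

5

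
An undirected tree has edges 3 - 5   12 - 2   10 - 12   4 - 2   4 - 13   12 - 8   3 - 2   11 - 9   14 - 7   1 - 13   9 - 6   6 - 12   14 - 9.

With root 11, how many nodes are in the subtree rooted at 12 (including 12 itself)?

Descendants of 12 (including itself): 12, 2, 8, 10, 3, 4, 5, 13, 1. That's 9.

9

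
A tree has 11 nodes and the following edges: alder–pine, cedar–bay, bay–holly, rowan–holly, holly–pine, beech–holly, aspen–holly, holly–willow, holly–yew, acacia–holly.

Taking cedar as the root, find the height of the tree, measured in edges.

The longest root-to-leaf path is cedar–bay–holly–pine–alder (4 edges).

4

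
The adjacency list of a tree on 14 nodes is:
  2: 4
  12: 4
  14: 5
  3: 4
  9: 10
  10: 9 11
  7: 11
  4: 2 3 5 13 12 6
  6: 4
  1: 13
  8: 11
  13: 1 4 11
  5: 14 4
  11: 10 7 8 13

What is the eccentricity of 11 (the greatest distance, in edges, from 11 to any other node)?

Distances from 11 peak at 4, attained at 14.
11–13–4–5–14

4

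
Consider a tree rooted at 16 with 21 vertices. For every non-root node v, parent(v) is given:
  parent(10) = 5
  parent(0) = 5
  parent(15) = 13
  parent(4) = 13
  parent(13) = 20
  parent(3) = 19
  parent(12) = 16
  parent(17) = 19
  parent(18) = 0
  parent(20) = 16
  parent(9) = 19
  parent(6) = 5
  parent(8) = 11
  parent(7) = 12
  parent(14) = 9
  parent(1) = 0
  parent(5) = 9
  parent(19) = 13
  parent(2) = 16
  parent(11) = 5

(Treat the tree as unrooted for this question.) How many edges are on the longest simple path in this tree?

BFS from 18 reaches 7 last, at distance 9; BFS from 7 confirms no node is farther.
Path: 18 – 0 – 5 – 9 – 19 – 13 – 20 – 16 – 12 – 7.

9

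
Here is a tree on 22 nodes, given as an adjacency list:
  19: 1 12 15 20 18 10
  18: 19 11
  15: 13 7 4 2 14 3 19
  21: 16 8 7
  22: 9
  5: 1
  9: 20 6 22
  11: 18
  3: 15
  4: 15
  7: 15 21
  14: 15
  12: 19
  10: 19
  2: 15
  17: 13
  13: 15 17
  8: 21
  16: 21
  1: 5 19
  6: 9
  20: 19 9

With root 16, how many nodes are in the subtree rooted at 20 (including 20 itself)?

4

Descendants of 20 (including itself): 20, 9, 6, 22. That's 4.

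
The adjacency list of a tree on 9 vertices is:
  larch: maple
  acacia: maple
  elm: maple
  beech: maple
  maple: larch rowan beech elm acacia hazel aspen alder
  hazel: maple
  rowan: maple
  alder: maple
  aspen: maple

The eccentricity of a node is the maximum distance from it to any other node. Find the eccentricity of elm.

A farthest node from elm is beech (hazel, larch, aspen, alder, rowan, acacia also at distance 2).
The path elm-maple-beech has 2 edges.

2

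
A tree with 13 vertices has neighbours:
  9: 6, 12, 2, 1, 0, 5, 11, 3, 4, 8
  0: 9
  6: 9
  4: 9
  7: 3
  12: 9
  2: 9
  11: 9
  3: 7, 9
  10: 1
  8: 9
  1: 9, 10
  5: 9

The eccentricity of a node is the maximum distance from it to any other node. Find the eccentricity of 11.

3

Distances from 11 peak at 3, attained at 7 (10 also at distance 3).
11-9-3-7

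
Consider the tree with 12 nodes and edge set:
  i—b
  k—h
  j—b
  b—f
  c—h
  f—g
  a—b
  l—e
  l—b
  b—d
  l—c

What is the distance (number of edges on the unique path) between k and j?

5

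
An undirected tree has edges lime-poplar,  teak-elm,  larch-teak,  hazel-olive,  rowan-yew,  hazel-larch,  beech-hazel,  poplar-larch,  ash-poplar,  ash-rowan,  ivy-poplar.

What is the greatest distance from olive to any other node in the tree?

6

The node farthest from olive is yew, via olive-hazel-larch-poplar-ash-rowan-yew — 6 edges.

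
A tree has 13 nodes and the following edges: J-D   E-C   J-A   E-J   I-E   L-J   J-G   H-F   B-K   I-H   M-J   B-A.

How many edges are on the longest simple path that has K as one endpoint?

7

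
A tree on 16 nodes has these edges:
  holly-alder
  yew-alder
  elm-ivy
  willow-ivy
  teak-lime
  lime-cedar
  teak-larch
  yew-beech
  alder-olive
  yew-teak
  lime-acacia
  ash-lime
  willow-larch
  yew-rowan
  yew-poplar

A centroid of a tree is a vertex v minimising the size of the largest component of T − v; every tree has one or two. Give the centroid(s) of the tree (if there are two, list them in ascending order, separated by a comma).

teak

If teak is removed the pieces have sizes 7, 4, 4, all ≤ ⌊16/2⌋ = 8.
No neighbour of teak does as well, so teak is the unique centroid.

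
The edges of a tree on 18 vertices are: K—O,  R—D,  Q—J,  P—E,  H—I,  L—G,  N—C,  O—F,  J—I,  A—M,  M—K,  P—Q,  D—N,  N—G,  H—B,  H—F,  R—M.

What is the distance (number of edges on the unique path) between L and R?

4

The path is L – G – N – D – R, which has 4 edges.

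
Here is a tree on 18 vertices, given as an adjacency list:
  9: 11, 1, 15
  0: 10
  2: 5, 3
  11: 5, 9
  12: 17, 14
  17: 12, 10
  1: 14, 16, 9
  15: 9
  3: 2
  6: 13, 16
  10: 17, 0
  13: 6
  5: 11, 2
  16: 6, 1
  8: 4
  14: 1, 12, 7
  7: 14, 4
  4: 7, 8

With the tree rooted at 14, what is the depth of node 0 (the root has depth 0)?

4

Climbing from 0 to the root: 0 – 10 – 17 – 12 – 14. That's 4 steps.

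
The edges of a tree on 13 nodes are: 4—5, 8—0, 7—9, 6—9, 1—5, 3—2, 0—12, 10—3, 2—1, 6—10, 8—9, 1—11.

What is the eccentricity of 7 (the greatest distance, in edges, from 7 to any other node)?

8

Distances from 7 peak at 8, attained at 4.
7-9-6-10-3-2-1-5-4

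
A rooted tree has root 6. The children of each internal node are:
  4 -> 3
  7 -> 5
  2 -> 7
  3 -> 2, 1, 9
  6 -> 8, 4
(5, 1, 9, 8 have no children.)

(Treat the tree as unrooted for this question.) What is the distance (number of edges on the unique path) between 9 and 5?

4

9 – 3 – 2 – 7 – 5: 4 edges.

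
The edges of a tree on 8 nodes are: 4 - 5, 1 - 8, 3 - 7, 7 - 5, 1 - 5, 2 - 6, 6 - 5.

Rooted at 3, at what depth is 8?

3–7–5–1–8 — 4 edges.

4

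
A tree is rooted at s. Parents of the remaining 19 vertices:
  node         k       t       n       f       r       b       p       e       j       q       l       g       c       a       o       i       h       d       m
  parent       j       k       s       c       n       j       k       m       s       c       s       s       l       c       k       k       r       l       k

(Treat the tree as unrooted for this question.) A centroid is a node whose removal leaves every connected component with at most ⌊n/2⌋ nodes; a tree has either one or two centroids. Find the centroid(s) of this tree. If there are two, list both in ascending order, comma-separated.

Removing s splits the tree into components of sizes 9, 6, 3, 1; the largest is 9 ≤ ⌊20/2⌋ = 10.
Every other node leaves some component of size > 10, so the centroid is unique.

s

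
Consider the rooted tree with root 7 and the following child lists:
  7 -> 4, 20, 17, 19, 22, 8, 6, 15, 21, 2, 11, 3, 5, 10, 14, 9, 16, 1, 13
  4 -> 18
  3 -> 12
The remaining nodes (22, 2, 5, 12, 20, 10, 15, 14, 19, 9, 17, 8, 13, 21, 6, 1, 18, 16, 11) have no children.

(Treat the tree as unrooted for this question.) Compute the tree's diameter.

Starting from 12, a farthest node is 18 at distance 4.
One longest path: 12-3-7-4-18.
So the diameter is 4.

4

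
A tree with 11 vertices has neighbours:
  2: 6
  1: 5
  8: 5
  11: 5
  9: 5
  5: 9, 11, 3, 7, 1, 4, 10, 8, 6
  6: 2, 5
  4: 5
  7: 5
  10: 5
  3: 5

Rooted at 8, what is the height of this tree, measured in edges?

3

The longest root-to-leaf path is 8 – 5 – 6 – 2 (3 edges).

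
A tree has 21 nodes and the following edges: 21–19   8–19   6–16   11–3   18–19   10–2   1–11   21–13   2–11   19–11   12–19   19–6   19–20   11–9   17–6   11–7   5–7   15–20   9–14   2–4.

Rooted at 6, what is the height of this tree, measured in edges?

4

14 sits deepest: 6 – 19 – 11 – 9 – 14 — 4 edges from the root.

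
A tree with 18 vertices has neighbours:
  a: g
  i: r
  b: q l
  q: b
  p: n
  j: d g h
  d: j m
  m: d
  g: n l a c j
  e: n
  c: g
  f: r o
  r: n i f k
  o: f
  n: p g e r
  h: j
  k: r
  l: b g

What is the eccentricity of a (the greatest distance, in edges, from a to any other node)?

5

The node farthest from a is o, via a–g–n–r–f–o — 5 edges.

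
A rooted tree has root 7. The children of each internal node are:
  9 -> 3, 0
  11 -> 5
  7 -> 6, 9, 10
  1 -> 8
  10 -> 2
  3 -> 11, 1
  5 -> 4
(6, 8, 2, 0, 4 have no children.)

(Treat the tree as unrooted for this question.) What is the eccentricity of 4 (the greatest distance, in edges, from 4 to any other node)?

Distances from 4 peak at 7, attained at 2.
4-5-11-3-9-7-10-2

7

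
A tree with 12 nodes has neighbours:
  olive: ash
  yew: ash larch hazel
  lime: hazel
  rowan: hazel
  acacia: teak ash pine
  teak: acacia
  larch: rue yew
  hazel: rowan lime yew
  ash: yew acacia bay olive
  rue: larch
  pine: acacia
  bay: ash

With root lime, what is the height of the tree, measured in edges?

pine sits deepest: lime – hazel – yew – ash – acacia – pine — 5 edges from the root.

5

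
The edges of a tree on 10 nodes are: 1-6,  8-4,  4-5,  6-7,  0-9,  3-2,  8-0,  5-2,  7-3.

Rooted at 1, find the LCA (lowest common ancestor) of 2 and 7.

Ancestors of 2 (toward the root): 2, 3, 7, 6, 1.
Ancestors of 7: 7, 6, 1.
The deepest node appearing in both lists is 7.

7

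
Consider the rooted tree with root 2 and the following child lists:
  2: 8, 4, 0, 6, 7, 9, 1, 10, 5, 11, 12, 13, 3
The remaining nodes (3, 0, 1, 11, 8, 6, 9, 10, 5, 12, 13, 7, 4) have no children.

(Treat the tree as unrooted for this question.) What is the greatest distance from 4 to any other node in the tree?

The node farthest from 4 is 7 (13, 12, 6, 8, 3, 1, 11, 0, 9, 5, 10 also at distance 2), via 4–2–7 — 2 edges.

2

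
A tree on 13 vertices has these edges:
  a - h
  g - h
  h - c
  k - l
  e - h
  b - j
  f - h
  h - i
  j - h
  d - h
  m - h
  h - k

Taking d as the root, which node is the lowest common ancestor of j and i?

h

Ancestors of j (toward the root): j, h, d.
Ancestors of i: i, h, d.
The deepest node appearing in both lists is h.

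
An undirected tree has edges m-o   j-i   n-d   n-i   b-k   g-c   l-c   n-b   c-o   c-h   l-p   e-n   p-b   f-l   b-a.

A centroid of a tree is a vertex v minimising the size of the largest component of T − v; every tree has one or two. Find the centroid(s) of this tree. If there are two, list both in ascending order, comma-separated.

Removing p splits the tree into components of sizes 8, 7; the largest is 8 ≤ ⌊16/2⌋ = 8.
Its neighbour b also leaves a largest component of size 8, so both are centroids.

b, p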